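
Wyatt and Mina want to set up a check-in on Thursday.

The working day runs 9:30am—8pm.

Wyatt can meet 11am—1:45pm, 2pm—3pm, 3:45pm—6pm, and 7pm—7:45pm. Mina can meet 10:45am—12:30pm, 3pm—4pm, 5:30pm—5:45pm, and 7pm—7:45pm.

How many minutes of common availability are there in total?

Wyatt ∩ Mina: 11:00–12:30, 15:45–16:00, 17:30–17:45, 19:00–19:45.
Total common minutes: 90 + 15 + 15 + 45 = 165.

165 minutes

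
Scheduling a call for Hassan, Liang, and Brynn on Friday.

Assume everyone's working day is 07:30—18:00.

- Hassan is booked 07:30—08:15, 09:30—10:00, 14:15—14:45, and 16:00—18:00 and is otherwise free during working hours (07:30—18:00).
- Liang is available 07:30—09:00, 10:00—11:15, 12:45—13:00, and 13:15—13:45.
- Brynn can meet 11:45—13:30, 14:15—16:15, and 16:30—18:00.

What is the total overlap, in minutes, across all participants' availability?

30 minutes

Hassan free within 07:30–18:00: 08:15–09:30, 10:00–14:15, 14:45–16:00.
Hassan ∩ Liang: 08:15–09:00, 10:00–11:15, 12:45–13:00, 13:15–13:45.
Hassan ∩ Liang ∩ Brynn: 12:45–13:00, 13:15–13:30.
Total common minutes: 15 + 15 = 30.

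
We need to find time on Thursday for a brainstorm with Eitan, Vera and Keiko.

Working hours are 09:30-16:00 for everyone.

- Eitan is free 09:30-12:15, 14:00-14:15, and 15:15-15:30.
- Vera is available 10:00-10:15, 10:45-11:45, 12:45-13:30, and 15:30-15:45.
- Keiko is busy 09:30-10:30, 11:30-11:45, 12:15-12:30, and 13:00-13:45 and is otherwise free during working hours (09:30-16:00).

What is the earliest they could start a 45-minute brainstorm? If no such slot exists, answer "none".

10:45

Keiko free within 09:30–16:00: 10:30–11:30, 11:45–12:15, 12:30–13:00, 13:45–16:00.
Eitan ∩ Vera: 10:00–10:15, 10:45–11:45.
Eitan ∩ Vera ∩ Keiko: 10:45–11:30.
Windows ≥ 45 min: 10:45–11:30.
Earliest such window starts at 10:45.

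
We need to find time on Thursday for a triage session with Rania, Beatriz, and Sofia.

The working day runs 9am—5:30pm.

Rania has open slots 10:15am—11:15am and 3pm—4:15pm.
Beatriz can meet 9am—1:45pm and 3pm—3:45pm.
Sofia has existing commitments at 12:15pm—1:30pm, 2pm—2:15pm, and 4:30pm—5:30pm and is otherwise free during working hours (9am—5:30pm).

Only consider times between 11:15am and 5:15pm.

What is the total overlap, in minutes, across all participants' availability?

45 minutes

Sofia free within 09:00–17:30: 09:00–12:15, 13:30–14:00, 14:15–16:30.
Rania ∩ Beatriz: 10:15–11:15, 15:00–15:45.
Rania ∩ Beatriz ∩ Sofia: 10:15–11:15, 15:00–15:45.
Restricted to 11:15–17:15: 15:00–15:45.
Total common minutes: 45.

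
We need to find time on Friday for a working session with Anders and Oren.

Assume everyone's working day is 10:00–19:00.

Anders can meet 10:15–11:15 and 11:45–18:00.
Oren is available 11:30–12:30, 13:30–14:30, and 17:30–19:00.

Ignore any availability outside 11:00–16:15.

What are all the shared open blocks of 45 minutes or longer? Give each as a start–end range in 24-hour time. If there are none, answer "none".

11:45–12:30, 13:30–14:30

Anders ∩ Oren: 11:45–12:30, 13:30–14:30, 17:30–18:00.
Restricted to 11:00–16:15: 11:45–12:30, 13:30–14:30.
Windows ≥ 45 min: 11:45–12:30, 13:30–14:30.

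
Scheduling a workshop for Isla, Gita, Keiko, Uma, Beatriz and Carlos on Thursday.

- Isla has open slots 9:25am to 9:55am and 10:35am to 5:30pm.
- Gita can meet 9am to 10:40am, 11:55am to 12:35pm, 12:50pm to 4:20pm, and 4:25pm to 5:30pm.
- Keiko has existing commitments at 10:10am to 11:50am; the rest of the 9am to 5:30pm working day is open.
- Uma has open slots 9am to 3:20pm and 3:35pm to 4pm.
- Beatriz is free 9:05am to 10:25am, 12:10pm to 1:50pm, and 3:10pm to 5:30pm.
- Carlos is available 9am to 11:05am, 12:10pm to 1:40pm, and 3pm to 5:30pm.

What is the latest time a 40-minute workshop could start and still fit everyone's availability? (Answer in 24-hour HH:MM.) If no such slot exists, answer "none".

Keiko free within 09:00–17:30: 09:00–10:10, 11:50–17:30.
Isla ∩ Gita: 09:25–09:55, 10:35–10:40, 11:55–12:35, 12:50–16:20, 16:25–17:30.
Isla ∩ Gita ∩ Keiko: 09:25–09:55, 11:55–12:35, 12:50–16:20, 16:25–17:30.
Isla ∩ Gita ∩ Keiko ∩ Uma: 09:25–09:55, 11:55–12:35, 12:50–15:20, 15:35–16:00.
Isla ∩ Gita ∩ Keiko ∩ Uma ∩ Beatriz: 09:25–09:55, 12:10–12:35, 12:50–13:50, 15:10–15:20, 15:35–16:00.
Isla ∩ Gita ∩ Keiko ∩ Uma ∩ Beatriz ∩ Carlos: 09:25–09:55, 12:10–12:35, 12:50–13:40, 15:10–15:20, 15:35–16:00.
Windows ≥ 40 min: 12:50–13:40.
Latest start in the last window 12:50–13:40 is 13:40 − 40 min = 13:00.

13:00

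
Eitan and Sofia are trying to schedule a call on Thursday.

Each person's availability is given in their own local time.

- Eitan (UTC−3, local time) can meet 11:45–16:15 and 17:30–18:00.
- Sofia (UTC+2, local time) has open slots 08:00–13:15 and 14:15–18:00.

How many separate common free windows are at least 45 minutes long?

Eitan → UTC: 14:45–19:15, 20:30–21:00.
Sofia → UTC: 06:00–11:15, 12:15–16:00.
Eitan ∩ Sofia: 14:45–16:00.
Windows ≥ 45 min: 14:45–16:00.
That's 1 window.

1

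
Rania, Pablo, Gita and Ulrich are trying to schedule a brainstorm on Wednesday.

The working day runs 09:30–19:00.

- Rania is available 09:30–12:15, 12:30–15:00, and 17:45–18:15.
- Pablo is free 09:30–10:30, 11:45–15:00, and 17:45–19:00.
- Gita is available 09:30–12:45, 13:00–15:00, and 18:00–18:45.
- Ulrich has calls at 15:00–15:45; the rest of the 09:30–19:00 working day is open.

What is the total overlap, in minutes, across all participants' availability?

Ulrich free within 09:30–19:00: 09:30–15:00, 15:45–19:00.
Rania ∩ Pablo: 09:30–10:30, 11:45–12:15, 12:30–15:00, 17:45–18:15.
Rania ∩ Pablo ∩ Gita: 09:30–10:30, 11:45–12:15, 12:30–12:45, 13:00–15:00, 18:00–18:15.
Rania ∩ Pablo ∩ Gita ∩ Ulrich: 09:30–10:30, 11:45–12:15, 12:30–12:45, 13:00–15:00, 18:00–18:15.
Total common minutes: 60 + 30 + 15 + 120 + 15 = 240.

240 minutes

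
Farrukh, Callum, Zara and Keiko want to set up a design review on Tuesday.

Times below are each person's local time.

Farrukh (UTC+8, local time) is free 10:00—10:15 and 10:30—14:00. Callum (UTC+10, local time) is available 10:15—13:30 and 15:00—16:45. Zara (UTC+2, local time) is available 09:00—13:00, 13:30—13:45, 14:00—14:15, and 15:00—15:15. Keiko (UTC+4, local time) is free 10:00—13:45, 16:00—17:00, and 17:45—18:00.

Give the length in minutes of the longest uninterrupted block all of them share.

0 minutes

Farrukh → UTC: 02:00–02:15, 02:30–06:00.
Callum → UTC: 00:15–03:30, 05:00–06:45.
Zara → UTC: 07:00–11:00, 11:30–11:45, 12:00–12:15, 13:00–13:15.
Keiko → UTC: 06:00–09:45, 12:00–13:00, 13:45–14:00.
Farrukh ∩ Callum: 02:00–02:15, 02:30–03:30, 05:00–06:00.
Farrukh ∩ Callum ∩ Zara: (none).
Farrukh ∩ Callum ∩ Zara ∩ Keiko: (none).
No common window.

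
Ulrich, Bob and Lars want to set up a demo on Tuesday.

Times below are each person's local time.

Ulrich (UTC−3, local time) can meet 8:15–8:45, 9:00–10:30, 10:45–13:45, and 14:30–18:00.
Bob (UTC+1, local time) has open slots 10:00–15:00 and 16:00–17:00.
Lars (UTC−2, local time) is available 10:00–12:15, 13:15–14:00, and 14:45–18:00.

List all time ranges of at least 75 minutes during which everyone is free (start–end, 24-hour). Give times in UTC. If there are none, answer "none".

12:00–13:30

Ulrich → UTC: 11:15–11:45, 12:00–13:30, 13:45–16:45, 17:30–21:00.
Bob → UTC: 09:00–14:00, 15:00–16:00.
Lars → UTC: 12:00–14:15, 15:15–16:00, 16:45–20:00.
Ulrich ∩ Bob: 11:15–11:45, 12:00–13:30, 13:45–14:00, 15:00–16:00.
Ulrich ∩ Bob ∩ Lars: 12:00–13:30, 13:45–14:00, 15:15–16:00.
Windows ≥ 75 min: 12:00–13:30.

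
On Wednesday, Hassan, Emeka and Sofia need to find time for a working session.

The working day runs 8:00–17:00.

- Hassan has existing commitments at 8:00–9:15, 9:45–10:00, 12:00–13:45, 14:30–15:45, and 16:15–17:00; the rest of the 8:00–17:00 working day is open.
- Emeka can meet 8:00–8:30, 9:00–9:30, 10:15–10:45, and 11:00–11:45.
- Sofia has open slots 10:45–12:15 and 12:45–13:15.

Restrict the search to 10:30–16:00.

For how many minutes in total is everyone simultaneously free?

45 minutes

Hassan free within 08:00–17:00: 09:15–09:45, 10:00–12:00, 13:45–14:30, 15:45–16:15.
Hassan ∩ Emeka: 09:15–09:30, 10:15–10:45, 11:00–11:45.
Hassan ∩ Emeka ∩ Sofia: 11:00–11:45.
Restricted to 10:30–16:00: 11:00–11:45.
Total common minutes: 45.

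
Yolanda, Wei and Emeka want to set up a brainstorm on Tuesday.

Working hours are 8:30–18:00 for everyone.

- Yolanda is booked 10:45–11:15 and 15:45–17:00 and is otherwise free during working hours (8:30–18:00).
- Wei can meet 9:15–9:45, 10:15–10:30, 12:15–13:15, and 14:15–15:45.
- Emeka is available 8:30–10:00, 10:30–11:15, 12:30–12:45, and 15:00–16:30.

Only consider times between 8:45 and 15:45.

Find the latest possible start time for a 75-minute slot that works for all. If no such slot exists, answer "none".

none

Yolanda free within 08:30–18:00: 08:30–10:45, 11:15–15:45, 17:00–18:00.
Yolanda ∩ Wei: 09:15–09:45, 10:15–10:30, 12:15–13:15, 14:15–15:45.
Yolanda ∩ Wei ∩ Emeka: 09:15–09:45, 12:30–12:45, 15:00–15:45.
Restricted to 08:45–15:45: 09:15–09:45, 12:30–12:45, 15:00–15:45.
Windows ≥ 75 min: (none).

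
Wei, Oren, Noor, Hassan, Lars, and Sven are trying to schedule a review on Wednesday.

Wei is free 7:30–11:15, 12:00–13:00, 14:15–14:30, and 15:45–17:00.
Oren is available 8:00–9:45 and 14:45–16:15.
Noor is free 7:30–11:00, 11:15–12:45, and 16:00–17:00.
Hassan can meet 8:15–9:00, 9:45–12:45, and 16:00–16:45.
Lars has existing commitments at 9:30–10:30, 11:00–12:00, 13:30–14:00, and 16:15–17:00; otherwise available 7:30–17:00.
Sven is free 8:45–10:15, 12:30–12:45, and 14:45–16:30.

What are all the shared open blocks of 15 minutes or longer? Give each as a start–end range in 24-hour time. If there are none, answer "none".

Lars free within 07:30–17:00: 07:30–09:30, 10:30–11:00, 12:00–13:30, 14:00–16:15.
Wei ∩ Oren: 08:00–09:45, 15:45–16:15.
Wei ∩ Oren ∩ Noor: 08:00–09:45, 16:00–16:15.
Wei ∩ Oren ∩ Noor ∩ Hassan: 08:15–09:00, 16:00–16:15.
Wei ∩ Oren ∩ Noor ∩ Hassan ∩ Lars: 08:15–09:00, 16:00–16:15.
Wei ∩ Oren ∩ Noor ∩ Hassan ∩ Lars ∩ Sven: 08:45–09:00, 16:00–16:15.
Windows ≥ 15 min: 08:45–09:00, 16:00–16:15.

08:45–09:00, 16:00–16:15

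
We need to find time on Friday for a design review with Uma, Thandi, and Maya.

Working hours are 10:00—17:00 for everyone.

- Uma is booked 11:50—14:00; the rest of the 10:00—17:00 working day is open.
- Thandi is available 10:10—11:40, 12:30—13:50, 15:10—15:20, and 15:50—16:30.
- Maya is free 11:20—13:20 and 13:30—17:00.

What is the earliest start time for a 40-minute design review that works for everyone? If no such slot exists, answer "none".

Uma free within 10:00–17:00: 10:00–11:50, 14:00–17:00.
Uma ∩ Thandi: 10:10–11:40, 15:10–15:20, 15:50–16:30.
Uma ∩ Thandi ∩ Maya: 11:20–11:40, 15:10–15:20, 15:50–16:30.
Windows ≥ 40 min: 15:50–16:30.
Earliest such window starts at 15:50.

15:50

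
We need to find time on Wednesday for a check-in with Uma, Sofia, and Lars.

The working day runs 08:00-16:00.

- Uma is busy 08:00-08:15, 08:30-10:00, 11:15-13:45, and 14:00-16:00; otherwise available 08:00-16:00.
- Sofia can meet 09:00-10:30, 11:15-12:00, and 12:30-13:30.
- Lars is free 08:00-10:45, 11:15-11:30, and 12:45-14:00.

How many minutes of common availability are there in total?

30 minutes

Uma free within 08:00–16:00: 08:15–08:30, 10:00–11:15, 13:45–14:00.
Uma ∩ Sofia: 10:00–10:30.
Uma ∩ Sofia ∩ Lars: 10:00–10:30.
Total common minutes: 30.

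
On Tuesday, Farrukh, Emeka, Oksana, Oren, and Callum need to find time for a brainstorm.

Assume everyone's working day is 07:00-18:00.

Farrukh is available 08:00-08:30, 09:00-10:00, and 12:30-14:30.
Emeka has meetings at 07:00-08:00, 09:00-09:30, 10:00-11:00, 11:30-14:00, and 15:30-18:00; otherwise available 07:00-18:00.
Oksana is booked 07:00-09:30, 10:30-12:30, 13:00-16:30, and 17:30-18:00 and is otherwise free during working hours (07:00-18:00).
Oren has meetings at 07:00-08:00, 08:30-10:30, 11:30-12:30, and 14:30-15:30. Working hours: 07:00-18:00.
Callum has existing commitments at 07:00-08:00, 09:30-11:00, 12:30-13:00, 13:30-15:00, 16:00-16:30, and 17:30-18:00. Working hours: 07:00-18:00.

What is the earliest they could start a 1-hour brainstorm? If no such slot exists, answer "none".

none

Emeka free within 07:00–18:00: 08:00–09:00, 09:30–10:00, 11:00–11:30, 14:00–15:30.
Oksana free within 07:00–18:00: 09:30–10:30, 12:30–13:00, 16:30–17:30.
Oren free within 07:00–18:00: 08:00–08:30, 10:30–11:30, 12:30–14:30, 15:30–18:00.
Callum free within 07:00–18:00: 08:00–09:30, 11:00–12:30, 13:00–13:30, 15:00–16:00, 16:30–17:30.
Farrukh ∩ Emeka: 08:00–08:30, 09:30–10:00, 14:00–14:30.
Farrukh ∩ Emeka ∩ Oksana: 09:30–10:00.
Farrukh ∩ Emeka ∩ Oksana ∩ Oren: (none).
Farrukh ∩ Emeka ∩ Oksana ∩ Oren ∩ Callum: (none).
Windows ≥ 60 min: (none).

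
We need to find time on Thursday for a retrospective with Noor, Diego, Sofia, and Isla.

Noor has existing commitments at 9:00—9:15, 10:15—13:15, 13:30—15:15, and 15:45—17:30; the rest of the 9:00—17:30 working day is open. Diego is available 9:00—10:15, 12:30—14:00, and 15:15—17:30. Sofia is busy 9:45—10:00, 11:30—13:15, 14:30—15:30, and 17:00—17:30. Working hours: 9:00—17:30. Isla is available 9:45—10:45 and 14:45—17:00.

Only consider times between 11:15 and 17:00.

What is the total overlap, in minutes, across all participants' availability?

Noor free within 09:00–17:30: 09:15–10:15, 13:15–13:30, 15:15–15:45.
Sofia free within 09:00–17:30: 09:00–09:45, 10:00–11:30, 13:15–14:30, 15:30–17:00.
Noor ∩ Diego: 09:15–10:15, 13:15–13:30, 15:15–15:45.
Noor ∩ Diego ∩ Sofia: 09:15–09:45, 10:00–10:15, 13:15–13:30, 15:30–15:45.
Noor ∩ Diego ∩ Sofia ∩ Isla: 10:00–10:15, 15:30–15:45.
Restricted to 11:15–17:00: 15:30–15:45.
Total common minutes: 15.

15 minutes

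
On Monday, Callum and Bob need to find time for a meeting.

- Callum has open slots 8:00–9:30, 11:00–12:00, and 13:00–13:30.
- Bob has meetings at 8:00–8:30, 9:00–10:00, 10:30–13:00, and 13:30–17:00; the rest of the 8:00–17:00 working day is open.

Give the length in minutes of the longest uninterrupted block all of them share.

Bob free within 08:00–17:00: 08:30–09:00, 10:00–10:30, 13:00–13:30.
Callum ∩ Bob: 08:30–09:00, 13:00–13:30.
Common window lengths: 30, 30 min; longest is 30.

30 minutes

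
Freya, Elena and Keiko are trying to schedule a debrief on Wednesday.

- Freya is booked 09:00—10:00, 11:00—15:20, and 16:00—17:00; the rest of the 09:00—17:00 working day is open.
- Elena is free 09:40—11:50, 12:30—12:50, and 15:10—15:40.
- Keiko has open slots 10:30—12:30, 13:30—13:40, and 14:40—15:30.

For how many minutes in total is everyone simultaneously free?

Freya free within 09:00–17:00: 10:00–11:00, 15:20–16:00.
Freya ∩ Elena: 10:00–11:00, 15:20–15:40.
Freya ∩ Elena ∩ Keiko: 10:30–11:00, 15:20–15:30.
Total common minutes: 30 + 10 = 40.

40 minutes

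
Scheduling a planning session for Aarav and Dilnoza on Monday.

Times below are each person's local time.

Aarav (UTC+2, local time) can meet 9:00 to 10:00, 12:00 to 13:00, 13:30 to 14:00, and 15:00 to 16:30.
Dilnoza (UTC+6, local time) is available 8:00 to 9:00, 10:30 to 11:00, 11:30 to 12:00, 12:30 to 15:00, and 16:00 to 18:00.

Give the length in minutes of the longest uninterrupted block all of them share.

60 minutes

Aarav → UTC: 07:00–08:00, 10:00–11:00, 11:30–12:00, 13:00–14:30.
Dilnoza → UTC: 02:00–03:00, 04:30–05:00, 05:30–06:00, 06:30–09:00, 10:00–12:00.
Aarav ∩ Dilnoza: 07:00–08:00, 10:00–11:00, 11:30–12:00.
Common window lengths: 60, 60, 30 min; longest is 60.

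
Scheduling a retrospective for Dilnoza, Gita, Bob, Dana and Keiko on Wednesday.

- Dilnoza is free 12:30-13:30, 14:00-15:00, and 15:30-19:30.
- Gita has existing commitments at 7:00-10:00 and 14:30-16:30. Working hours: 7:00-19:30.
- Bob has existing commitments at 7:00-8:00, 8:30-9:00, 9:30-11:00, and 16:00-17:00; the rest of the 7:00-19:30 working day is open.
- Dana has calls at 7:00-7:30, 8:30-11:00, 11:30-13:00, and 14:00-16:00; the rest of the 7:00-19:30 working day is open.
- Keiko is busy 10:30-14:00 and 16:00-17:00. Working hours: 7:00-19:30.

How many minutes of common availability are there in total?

Gita free within 07:00–19:30: 10:00–14:30, 16:30–19:30.
Bob free within 07:00–19:30: 08:00–08:30, 09:00–09:30, 11:00–16:00, 17:00–19:30.
Dana free within 07:00–19:30: 07:30–08:30, 11:00–11:30, 13:00–14:00, 16:00–19:30.
Keiko free within 07:00–19:30: 07:00–10:30, 14:00–16:00, 17:00–19:30.
Dilnoza ∩ Gita: 12:30–13:30, 14:00–14:30, 16:30–19:30.
Dilnoza ∩ Gita ∩ Bob: 12:30–13:30, 14:00–14:30, 17:00–19:30.
Dilnoza ∩ Gita ∩ Bob ∩ Dana: 13:00–13:30, 17:00–19:30.
Dilnoza ∩ Gita ∩ Bob ∩ Dana ∩ Keiko: 17:00–19:30.
Total common minutes: 150.

150 minutes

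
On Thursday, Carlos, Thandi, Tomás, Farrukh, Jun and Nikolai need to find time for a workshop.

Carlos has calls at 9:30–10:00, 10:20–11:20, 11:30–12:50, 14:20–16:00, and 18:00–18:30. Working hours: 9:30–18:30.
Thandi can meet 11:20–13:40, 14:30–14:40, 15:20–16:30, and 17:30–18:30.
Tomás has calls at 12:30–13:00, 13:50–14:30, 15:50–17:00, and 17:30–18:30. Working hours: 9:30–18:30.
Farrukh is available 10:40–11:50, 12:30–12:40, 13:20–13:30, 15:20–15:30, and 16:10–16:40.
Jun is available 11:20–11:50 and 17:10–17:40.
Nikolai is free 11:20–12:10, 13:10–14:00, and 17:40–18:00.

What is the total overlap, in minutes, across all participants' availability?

Carlos free within 09:30–18:30: 10:00–10:20, 11:20–11:30, 12:50–14:20, 16:00–18:00.
Tomás free within 09:30–18:30: 09:30–12:30, 13:00–13:50, 14:30–15:50, 17:00–17:30.
Carlos ∩ Thandi: 11:20–11:30, 12:50–13:40, 16:00–16:30, 17:30–18:00.
Carlos ∩ Thandi ∩ Tomás: 11:20–11:30, 13:00–13:40.
Carlos ∩ Thandi ∩ Tomás ∩ Farrukh: 11:20–11:30, 13:20–13:30.
Carlos ∩ Thandi ∩ Tomás ∩ Farrukh ∩ Jun: 11:20–11:30.
Carlos ∩ Thandi ∩ Tomás ∩ Farrukh ∩ Jun ∩ Nikolai: 11:20–11:30.
Total common minutes: 10.

10 minutes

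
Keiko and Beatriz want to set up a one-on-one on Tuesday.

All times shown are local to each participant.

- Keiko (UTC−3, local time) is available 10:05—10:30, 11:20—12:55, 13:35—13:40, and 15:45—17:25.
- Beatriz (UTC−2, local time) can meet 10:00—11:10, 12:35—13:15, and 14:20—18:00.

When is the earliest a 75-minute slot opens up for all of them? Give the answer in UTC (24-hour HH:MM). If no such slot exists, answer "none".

18:45

Keiko → UTC: 13:05–13:30, 14:20–15:55, 16:35–16:40, 18:45–20:25.
Beatriz → UTC: 12:00–13:10, 14:35–15:15, 16:20–20:00.
Keiko ∩ Beatriz: 13:05–13:10, 14:35–15:15, 16:35–16:40, 18:45–20:00.
Windows ≥ 75 min: 18:45–20:00.
Earliest such window starts at 18:45.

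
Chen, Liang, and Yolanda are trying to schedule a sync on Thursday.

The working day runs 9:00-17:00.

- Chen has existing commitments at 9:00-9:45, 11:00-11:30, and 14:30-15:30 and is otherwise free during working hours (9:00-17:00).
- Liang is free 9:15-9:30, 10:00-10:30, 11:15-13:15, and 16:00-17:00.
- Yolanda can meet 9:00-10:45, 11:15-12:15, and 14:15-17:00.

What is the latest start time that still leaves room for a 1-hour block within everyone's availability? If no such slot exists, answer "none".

16:00

Chen free within 09:00–17:00: 09:45–11:00, 11:30–14:30, 15:30–17:00.
Chen ∩ Liang: 10:00–10:30, 11:30–13:15, 16:00–17:00.
Chen ∩ Liang ∩ Yolanda: 10:00–10:30, 11:30–12:15, 16:00–17:00.
Windows ≥ 60 min: 16:00–17:00.
Latest start in the last window 16:00–17:00 is 17:00 − 60 min = 16:00.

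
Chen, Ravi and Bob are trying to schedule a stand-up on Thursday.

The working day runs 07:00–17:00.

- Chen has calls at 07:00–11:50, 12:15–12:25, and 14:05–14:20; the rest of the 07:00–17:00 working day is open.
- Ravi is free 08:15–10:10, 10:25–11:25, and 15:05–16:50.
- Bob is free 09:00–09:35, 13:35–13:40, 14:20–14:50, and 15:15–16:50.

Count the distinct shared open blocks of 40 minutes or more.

1

Chen free within 07:00–17:00: 11:50–12:15, 12:25–14:05, 14:20–17:00.
Chen ∩ Ravi: 15:05–16:50.
Chen ∩ Ravi ∩ Bob: 15:15–16:50.
Windows ≥ 40 min: 15:15–16:50.
That's 1 window.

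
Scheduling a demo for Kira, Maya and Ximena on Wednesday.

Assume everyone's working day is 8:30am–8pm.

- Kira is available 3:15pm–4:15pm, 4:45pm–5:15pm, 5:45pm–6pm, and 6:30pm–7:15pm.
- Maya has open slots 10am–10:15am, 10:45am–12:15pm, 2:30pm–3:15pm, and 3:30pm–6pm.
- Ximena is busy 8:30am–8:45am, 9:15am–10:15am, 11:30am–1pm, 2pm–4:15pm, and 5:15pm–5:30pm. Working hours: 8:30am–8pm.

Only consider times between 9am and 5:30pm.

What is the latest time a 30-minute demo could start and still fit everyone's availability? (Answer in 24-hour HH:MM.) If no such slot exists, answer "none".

16:45

Ximena free within 08:30–20:00: 08:45–09:15, 10:15–11:30, 13:00–14:00, 16:15–17:15, 17:30–20:00.
Kira ∩ Maya: 15:30–16:15, 16:45–17:15, 17:45–18:00.
Kira ∩ Maya ∩ Ximena: 16:45–17:15, 17:45–18:00.
Restricted to 09:00–17:30: 16:45–17:15.
Windows ≥ 30 min: 16:45–17:15.
Latest start in the last window 16:45–17:15 is 17:15 − 30 min = 16:45.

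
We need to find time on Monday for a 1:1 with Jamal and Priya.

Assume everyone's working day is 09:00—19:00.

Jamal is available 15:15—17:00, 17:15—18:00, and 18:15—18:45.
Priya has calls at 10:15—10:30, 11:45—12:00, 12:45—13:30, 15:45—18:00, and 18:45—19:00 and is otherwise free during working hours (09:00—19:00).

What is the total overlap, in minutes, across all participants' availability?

60 minutes

Priya free within 09:00–19:00: 09:00–10:15, 10:30–11:45, 12:00–12:45, 13:30–15:45, 18:00–18:45.
Jamal ∩ Priya: 15:15–15:45, 18:15–18:45.
Total common minutes: 30 + 30 = 60.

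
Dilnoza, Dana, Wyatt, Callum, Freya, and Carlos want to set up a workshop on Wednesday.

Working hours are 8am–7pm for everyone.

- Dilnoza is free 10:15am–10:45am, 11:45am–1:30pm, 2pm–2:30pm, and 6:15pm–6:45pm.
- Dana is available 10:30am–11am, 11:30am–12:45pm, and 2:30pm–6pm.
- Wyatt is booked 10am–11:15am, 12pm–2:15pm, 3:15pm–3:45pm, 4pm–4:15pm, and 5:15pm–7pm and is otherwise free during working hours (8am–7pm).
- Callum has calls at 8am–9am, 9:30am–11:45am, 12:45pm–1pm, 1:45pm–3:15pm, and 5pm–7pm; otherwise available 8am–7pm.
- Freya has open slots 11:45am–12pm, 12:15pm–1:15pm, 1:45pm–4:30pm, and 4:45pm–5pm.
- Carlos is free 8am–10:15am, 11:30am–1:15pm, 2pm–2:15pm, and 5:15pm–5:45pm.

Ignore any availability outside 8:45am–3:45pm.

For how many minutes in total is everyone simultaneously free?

15 minutes

Wyatt free within 08:00–19:00: 08:00–10:00, 11:15–12:00, 14:15–15:15, 15:45–16:00, 16:15–17:15.
Callum free within 08:00–19:00: 09:00–09:30, 11:45–12:45, 13:00–13:45, 15:15–17:00.
Dilnoza ∩ Dana: 10:30–10:45, 11:45–12:45.
Dilnoza ∩ Dana ∩ Wyatt: 11:45–12:00.
Dilnoza ∩ Dana ∩ Wyatt ∩ Callum: 11:45–12:00.
Dilnoza ∩ Dana ∩ Wyatt ∩ Callum ∩ Freya: 11:45–12:00.
Dilnoza ∩ Dana ∩ Wyatt ∩ Callum ∩ Freya ∩ Carlos: 11:45–12:00.
Restricted to 08:45–15:45: 11:45–12:00.
Total common minutes: 15.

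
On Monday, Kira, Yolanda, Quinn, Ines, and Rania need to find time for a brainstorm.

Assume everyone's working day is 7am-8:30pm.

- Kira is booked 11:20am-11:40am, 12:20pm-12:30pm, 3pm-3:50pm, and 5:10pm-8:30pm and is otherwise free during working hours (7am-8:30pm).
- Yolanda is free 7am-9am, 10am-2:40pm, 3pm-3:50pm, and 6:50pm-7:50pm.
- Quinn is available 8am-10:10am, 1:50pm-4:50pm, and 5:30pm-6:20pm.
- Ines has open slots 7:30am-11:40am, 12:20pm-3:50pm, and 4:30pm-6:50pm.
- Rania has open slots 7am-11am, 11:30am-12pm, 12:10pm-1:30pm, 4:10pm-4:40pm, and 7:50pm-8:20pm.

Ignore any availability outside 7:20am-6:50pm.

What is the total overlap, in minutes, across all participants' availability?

Kira free within 07:00–20:30: 07:00–11:20, 11:40–12:20, 12:30–15:00, 15:50–17:10.
Kira ∩ Yolanda: 07:00–09:00, 10:00–11:20, 11:40–12:20, 12:30–14:40.
Kira ∩ Yolanda ∩ Quinn: 08:00–09:00, 10:00–10:10, 13:50–14:40.
Kira ∩ Yolanda ∩ Quinn ∩ Ines: 08:00–09:00, 10:00–10:10, 13:50–14:40.
Kira ∩ Yolanda ∩ Quinn ∩ Ines ∩ Rania: 08:00–09:00, 10:00–10:10.
Restricted to 07:20–18:50: 08:00–09:00, 10:00–10:10.
Total common minutes: 60 + 10 = 70.

70 minutes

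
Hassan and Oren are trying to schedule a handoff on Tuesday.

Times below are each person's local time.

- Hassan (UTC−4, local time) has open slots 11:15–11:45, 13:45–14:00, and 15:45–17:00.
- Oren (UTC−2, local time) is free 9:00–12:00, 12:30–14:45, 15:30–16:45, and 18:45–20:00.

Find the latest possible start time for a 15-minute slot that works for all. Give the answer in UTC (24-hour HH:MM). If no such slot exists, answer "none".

Hassan → UTC: 15:15–15:45, 17:45–18:00, 19:45–21:00.
Oren → UTC: 11:00–14:00, 14:30–16:45, 17:30–18:45, 20:45–22:00.
Hassan ∩ Oren: 15:15–15:45, 17:45–18:00, 20:45–21:00.
Windows ≥ 15 min: 15:15–15:45, 17:45–18:00, 20:45–21:00.
Latest start in the last window 20:45–21:00 is 21:00 − 15 min = 20:45.

20:45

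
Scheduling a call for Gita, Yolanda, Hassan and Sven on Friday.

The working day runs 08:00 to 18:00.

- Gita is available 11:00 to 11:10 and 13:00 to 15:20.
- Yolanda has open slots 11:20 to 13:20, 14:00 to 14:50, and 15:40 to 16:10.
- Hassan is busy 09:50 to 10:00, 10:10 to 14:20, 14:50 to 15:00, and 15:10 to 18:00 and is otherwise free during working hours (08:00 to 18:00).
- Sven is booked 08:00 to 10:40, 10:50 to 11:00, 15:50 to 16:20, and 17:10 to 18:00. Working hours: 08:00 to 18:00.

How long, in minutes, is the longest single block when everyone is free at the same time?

30 minutes

Hassan free within 08:00–18:00: 08:00–09:50, 10:00–10:10, 14:20–14:50, 15:00–15:10.
Sven free within 08:00–18:00: 10:40–10:50, 11:00–15:50, 16:20–17:10.
Gita ∩ Yolanda: 13:00–13:20, 14:00–14:50.
Gita ∩ Yolanda ∩ Hassan: 14:20–14:50.
Gita ∩ Yolanda ∩ Hassan ∩ Sven: 14:20–14:50.
Single common window of 30 minutes.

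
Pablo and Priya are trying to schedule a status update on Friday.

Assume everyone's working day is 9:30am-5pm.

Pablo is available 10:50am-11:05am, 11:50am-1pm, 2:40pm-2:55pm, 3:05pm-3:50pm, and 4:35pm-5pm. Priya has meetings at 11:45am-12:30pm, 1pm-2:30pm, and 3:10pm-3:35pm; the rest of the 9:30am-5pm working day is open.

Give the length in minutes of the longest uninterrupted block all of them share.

30 minutes

Priya free within 09:30–17:00: 09:30–11:45, 12:30–13:00, 14:30–15:10, 15:35–17:00.
Pablo ∩ Priya: 10:50–11:05, 12:30–13:00, 14:40–14:55, 15:05–15:10, 15:35–15:50, 16:35–17:00.
Common window lengths: 15, 30, 15, 5, 15, 25 min; longest is 30.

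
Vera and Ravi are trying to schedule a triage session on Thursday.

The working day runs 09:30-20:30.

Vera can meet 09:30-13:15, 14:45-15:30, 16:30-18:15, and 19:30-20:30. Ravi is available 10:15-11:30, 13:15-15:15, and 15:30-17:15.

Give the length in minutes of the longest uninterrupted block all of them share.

75 minutes

Vera ∩ Ravi: 10:15–11:30, 14:45–15:15, 16:30–17:15.
Common window lengths: 75, 30, 45 min; longest is 75.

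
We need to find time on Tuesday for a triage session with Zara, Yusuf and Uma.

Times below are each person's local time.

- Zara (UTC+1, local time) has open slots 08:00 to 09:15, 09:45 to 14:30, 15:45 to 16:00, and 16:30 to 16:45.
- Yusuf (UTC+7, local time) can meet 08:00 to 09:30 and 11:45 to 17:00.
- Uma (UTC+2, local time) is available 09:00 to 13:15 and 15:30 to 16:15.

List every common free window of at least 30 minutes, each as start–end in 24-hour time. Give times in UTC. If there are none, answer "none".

07:00–08:15, 08:45–10:00

Zara → UTC: 07:00–08:15, 08:45–13:30, 14:45–15:00, 15:30–15:45.
Yusuf → UTC: 01:00–02:30, 04:45–10:00.
Uma → UTC: 07:00–11:15, 13:30–14:15.
Zara ∩ Yusuf: 07:00–08:15, 08:45–10:00.
Zara ∩ Yusuf ∩ Uma: 07:00–08:15, 08:45–10:00.
Windows ≥ 30 min: 07:00–08:15, 08:45–10:00.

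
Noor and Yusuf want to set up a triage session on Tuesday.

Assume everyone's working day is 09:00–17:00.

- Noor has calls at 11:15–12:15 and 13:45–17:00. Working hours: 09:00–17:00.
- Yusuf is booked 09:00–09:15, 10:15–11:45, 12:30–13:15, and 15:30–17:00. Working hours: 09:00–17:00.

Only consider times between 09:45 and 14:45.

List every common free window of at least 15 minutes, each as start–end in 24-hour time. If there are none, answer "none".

Noor free within 09:00–17:00: 09:00–11:15, 12:15–13:45.
Yusuf free within 09:00–17:00: 09:15–10:15, 11:45–12:30, 13:15–15:30.
Noor ∩ Yusuf: 09:15–10:15, 12:15–12:30, 13:15–13:45.
Restricted to 09:45–14:45: 09:45–10:15, 12:15–12:30, 13:15–13:45.
Windows ≥ 15 min: 09:45–10:15, 12:15–12:30, 13:15–13:45.

09:45–10:15, 12:15–12:30, 13:15–13:45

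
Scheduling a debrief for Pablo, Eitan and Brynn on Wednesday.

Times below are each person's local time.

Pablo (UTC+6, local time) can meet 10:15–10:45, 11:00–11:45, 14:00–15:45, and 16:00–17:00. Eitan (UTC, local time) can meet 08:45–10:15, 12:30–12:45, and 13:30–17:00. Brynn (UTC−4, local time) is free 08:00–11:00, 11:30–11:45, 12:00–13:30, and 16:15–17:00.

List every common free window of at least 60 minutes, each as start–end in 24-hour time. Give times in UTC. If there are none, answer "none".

none

Pablo → UTC: 04:15–04:45, 05:00–05:45, 08:00–09:45, 10:00–11:00.
Eitan → UTC: 08:45–10:15, 12:30–12:45, 13:30–17:00.
Brynn → UTC: 12:00–15:00, 15:30–15:45, 16:00–17:30, 20:15–21:00.
Pablo ∩ Eitan: 08:45–09:45, 10:00–10:15.
Pablo ∩ Eitan ∩ Brynn: (none).
Windows ≥ 60 min: (none).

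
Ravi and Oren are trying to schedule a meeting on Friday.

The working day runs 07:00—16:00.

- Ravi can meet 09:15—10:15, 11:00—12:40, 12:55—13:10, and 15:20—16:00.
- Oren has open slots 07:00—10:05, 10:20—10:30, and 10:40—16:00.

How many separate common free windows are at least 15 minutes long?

Ravi ∩ Oren: 09:15–10:05, 11:00–12:40, 12:55–13:10, 15:20–16:00.
Windows ≥ 15 min: 09:15–10:05, 11:00–12:40, 12:55–13:10, 15:20–16:00.
That's 4 windows.

4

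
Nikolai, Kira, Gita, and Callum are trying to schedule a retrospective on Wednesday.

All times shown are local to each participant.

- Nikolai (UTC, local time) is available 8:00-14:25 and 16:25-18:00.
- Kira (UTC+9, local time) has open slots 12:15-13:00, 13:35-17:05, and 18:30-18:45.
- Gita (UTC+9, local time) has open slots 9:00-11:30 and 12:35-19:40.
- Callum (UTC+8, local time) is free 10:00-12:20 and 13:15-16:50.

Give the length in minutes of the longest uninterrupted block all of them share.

5 minutes

Nikolai → UTC: 08:00–14:25, 16:25–18:00.
Kira → UTC: 03:15–04:00, 04:35–08:05, 09:30–09:45.
Gita → UTC: 00:00–02:30, 03:35–10:40.
Callum → UTC: 02:00–04:20, 05:15–08:50.
Nikolai ∩ Kira: 08:00–08:05, 09:30–09:45.
Nikolai ∩ Kira ∩ Gita: 08:00–08:05, 09:30–09:45.
Nikolai ∩ Kira ∩ Gita ∩ Callum: 08:00–08:05.
Single common window of 5 minutes.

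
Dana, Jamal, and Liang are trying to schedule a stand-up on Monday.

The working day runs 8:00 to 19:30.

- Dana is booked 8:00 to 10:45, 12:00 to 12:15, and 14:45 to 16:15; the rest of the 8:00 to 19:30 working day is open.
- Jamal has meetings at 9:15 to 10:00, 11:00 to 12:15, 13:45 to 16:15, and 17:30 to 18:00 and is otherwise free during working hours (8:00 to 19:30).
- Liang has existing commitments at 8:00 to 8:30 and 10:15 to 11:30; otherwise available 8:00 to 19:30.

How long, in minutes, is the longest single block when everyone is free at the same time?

Dana free within 08:00–19:30: 10:45–12:00, 12:15–14:45, 16:15–19:30.
Jamal free within 08:00–19:30: 08:00–09:15, 10:00–11:00, 12:15–13:45, 16:15–17:30, 18:00–19:30.
Liang free within 08:00–19:30: 08:30–10:15, 11:30–19:30.
Dana ∩ Jamal: 10:45–11:00, 12:15–13:45, 16:15–17:30, 18:00–19:30.
Dana ∩ Jamal ∩ Liang: 12:15–13:45, 16:15–17:30, 18:00–19:30.
Common window lengths: 90, 75, 90 min; longest is 90.

90 minutes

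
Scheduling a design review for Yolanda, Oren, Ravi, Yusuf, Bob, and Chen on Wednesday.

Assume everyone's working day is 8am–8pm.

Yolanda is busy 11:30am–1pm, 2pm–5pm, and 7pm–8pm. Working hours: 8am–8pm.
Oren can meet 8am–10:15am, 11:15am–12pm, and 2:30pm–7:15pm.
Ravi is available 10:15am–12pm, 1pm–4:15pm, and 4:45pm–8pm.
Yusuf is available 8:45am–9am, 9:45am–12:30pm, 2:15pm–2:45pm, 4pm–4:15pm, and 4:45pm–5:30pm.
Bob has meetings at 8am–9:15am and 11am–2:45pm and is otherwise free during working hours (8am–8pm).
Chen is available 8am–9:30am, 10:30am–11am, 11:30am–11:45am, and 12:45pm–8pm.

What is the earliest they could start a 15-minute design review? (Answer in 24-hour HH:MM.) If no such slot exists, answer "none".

Yolanda free within 08:00–20:00: 08:00–11:30, 13:00–14:00, 17:00–19:00.
Bob free within 08:00–20:00: 09:15–11:00, 14:45–20:00.
Yolanda ∩ Oren: 08:00–10:15, 11:15–11:30, 17:00–19:00.
Yolanda ∩ Oren ∩ Ravi: 11:15–11:30, 17:00–19:00.
Yolanda ∩ Oren ∩ Ravi ∩ Yusuf: 11:15–11:30, 17:00–17:30.
Yolanda ∩ Oren ∩ Ravi ∩ Yusuf ∩ Bob: 17:00–17:30.
Yolanda ∩ Oren ∩ Ravi ∩ Yusuf ∩ Bob ∩ Chen: 17:00–17:30.
Windows ≥ 15 min: 17:00–17:30.
Earliest such window starts at 17:00.

17:00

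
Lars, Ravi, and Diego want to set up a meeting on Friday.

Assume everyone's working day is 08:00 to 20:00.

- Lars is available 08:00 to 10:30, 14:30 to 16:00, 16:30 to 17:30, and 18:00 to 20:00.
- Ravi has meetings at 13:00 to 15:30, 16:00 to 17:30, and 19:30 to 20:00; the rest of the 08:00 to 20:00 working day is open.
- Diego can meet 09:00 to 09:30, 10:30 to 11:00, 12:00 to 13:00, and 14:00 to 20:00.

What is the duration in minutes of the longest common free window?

90 minutes

Ravi free within 08:00–20:00: 08:00–13:00, 15:30–16:00, 17:30–19:30.
Lars ∩ Ravi: 08:00–10:30, 15:30–16:00, 18:00–19:30.
Lars ∩ Ravi ∩ Diego: 09:00–09:30, 15:30–16:00, 18:00–19:30.
Common window lengths: 30, 30, 90 min; longest is 90.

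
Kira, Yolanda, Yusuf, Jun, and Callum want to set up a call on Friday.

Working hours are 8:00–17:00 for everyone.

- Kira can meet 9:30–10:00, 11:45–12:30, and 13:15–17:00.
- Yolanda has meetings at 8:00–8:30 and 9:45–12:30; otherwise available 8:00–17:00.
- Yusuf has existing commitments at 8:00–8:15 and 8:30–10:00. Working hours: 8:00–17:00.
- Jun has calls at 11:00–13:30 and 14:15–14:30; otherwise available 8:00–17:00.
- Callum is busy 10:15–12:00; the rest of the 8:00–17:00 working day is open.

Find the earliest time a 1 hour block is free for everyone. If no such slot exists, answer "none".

Yolanda free within 08:00–17:00: 08:30–09:45, 12:30–17:00.
Yusuf free within 08:00–17:00: 08:15–08:30, 10:00–17:00.
Jun free within 08:00–17:00: 08:00–11:00, 13:30–14:15, 14:30–17:00.
Callum free within 08:00–17:00: 08:00–10:15, 12:00–17:00.
Kira ∩ Yolanda: 09:30–09:45, 13:15–17:00.
Kira ∩ Yolanda ∩ Yusuf: 13:15–17:00.
Kira ∩ Yolanda ∩ Yusuf ∩ Jun: 13:30–14:15, 14:30–17:00.
Kira ∩ Yolanda ∩ Yusuf ∩ Jun ∩ Callum: 13:30–14:15, 14:30–17:00.
Windows ≥ 60 min: 14:30–17:00.
Earliest such window starts at 14:30.

14:30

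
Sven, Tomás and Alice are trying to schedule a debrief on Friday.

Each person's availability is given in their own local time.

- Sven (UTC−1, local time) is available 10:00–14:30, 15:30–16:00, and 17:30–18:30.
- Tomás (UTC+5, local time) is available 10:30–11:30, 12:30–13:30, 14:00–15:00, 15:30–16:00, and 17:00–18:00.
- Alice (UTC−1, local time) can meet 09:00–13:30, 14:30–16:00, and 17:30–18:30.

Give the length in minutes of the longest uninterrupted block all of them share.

Sven → UTC: 11:00–15:30, 16:30–17:00, 18:30–19:30.
Tomás → UTC: 05:30–06:30, 07:30–08:30, 09:00–10:00, 10:30–11:00, 12:00–13:00.
Alice → UTC: 10:00–14:30, 15:30–17:00, 18:30–19:30.
Sven ∩ Tomás: 12:00–13:00.
Sven ∩ Tomás ∩ Alice: 12:00–13:00.
Single common window of 60 minutes.

60 minutes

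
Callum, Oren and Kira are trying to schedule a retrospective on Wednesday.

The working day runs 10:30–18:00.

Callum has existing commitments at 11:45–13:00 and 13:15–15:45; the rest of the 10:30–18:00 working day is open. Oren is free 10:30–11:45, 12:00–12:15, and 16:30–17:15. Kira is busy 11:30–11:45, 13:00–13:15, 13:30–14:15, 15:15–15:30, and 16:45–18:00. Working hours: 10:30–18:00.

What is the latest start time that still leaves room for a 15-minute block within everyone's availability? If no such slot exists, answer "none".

16:30

Callum free within 10:30–18:00: 10:30–11:45, 13:00–13:15, 15:45–18:00.
Kira free within 10:30–18:00: 10:30–11:30, 11:45–13:00, 13:15–13:30, 14:15–15:15, 15:30–16:45.
Callum ∩ Oren: 10:30–11:45, 16:30–17:15.
Callum ∩ Oren ∩ Kira: 10:30–11:30, 16:30–16:45.
Windows ≥ 15 min: 10:30–11:30, 16:30–16:45.
Latest start in the last window 16:30–16:45 is 16:45 − 15 min = 16:30.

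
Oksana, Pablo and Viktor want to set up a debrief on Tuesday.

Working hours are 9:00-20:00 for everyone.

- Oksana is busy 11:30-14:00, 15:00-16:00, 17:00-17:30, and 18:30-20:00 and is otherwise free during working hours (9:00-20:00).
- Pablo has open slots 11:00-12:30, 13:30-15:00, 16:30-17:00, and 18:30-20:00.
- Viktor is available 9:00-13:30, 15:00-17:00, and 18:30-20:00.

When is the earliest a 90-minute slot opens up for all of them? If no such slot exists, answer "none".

none

Oksana free within 09:00–20:00: 09:00–11:30, 14:00–15:00, 16:00–17:00, 17:30–18:30.
Oksana ∩ Pablo: 11:00–11:30, 14:00–15:00, 16:30–17:00.
Oksana ∩ Pablo ∩ Viktor: 11:00–11:30, 16:30–17:00.
Windows ≥ 90 min: (none).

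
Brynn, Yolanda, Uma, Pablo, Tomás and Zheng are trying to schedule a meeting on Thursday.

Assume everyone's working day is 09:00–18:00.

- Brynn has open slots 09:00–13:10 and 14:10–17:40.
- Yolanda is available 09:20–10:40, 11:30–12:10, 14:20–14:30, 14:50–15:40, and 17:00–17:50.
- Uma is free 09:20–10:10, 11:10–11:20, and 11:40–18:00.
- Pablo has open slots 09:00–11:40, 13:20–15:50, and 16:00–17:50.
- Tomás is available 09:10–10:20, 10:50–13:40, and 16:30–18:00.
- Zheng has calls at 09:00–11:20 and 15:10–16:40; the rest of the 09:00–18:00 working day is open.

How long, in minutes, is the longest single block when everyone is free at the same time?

40 minutes

Zheng free within 09:00–18:00: 11:20–15:10, 16:40–18:00.
Brynn ∩ Yolanda: 09:20–10:40, 11:30–12:10, 14:20–14:30, 14:50–15:40, 17:00–17:40.
Brynn ∩ Yolanda ∩ Uma: 09:20–10:10, 11:40–12:10, 14:20–14:30, 14:50–15:40, 17:00–17:40.
Brynn ∩ Yolanda ∩ Uma ∩ Pablo: 09:20–10:10, 14:20–14:30, 14:50–15:40, 17:00–17:40.
Brynn ∩ Yolanda ∩ Uma ∩ Pablo ∩ Tomás: 09:20–10:10, 17:00–17:40.
Brynn ∩ Yolanda ∩ Uma ∩ Pablo ∩ Tomás ∩ Zheng: 17:00–17:40.
Single common window of 40 minutes.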